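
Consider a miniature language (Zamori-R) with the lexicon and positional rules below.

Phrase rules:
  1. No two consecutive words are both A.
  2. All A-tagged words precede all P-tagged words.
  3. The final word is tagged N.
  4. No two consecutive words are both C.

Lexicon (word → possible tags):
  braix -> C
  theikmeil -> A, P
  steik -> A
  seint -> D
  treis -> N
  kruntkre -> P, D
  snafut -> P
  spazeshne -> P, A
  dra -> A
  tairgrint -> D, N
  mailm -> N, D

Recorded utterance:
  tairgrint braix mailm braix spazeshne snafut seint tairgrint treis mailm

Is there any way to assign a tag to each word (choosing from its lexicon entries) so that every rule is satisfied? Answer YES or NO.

YES

Candidates per position — 1:tairgrint {D,N}; 2:braix {C}; 3:mailm {N,D}; 4:braix {C}; 5:spazeshne {P,A}; 6:snafut {P}; 7:seint {D}; 8:tairgrint {D,N}; 9:treis {N}; 10:mailm {N,D}.
One satisfying assignment: N C D C P P D D N N.
Checking: rule 1 ok; rule 2 ok; rule 3 ok; rule 4 ok.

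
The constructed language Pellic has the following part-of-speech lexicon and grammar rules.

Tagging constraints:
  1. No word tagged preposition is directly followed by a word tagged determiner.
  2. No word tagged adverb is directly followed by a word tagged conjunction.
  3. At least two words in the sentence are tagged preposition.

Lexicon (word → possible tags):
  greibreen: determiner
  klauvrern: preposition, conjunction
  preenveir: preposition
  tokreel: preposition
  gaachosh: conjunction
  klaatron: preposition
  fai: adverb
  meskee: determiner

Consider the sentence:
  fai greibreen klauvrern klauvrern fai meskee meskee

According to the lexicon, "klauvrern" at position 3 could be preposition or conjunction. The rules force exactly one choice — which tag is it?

preposition

Candidates per position — 1:fai {adverb}; 2:greibreen {determiner}; 3:klauvrern {preposition,conjunction}; 4:klauvrern {preposition,conjunction}; 5:fai {adverb}; 6:meskee {determiner}; 7:meskee {determiner}.
Position 3: tagging it conjunction would leave rule 3 unsatisfiable, so it must be preposition.
Position 4: tagging it conjunction would leave rule 3 unsatisfiable, so it must be preposition.
The unique satisfying tagging is: adverb determiner preposition preposition adverb determiner determiner.
Check: rule 1 ✓; rule 2 ✓; rule 3 ✓.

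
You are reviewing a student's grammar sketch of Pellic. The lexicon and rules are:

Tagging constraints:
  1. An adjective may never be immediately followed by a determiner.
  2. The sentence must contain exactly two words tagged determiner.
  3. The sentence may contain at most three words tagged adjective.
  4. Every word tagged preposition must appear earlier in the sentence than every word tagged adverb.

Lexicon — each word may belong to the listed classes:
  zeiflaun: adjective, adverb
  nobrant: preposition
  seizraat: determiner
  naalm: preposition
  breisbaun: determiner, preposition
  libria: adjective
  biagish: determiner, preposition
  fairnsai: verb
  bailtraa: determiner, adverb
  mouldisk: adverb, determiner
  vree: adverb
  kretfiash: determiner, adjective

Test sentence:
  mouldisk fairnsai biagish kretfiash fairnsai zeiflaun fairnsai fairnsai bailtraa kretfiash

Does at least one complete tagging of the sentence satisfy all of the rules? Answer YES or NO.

YES

Candidates per position — 1:mouldisk {adverb,determiner}; 2:fairnsai {verb}; 3:biagish {determiner,preposition}; 4:kretfiash {determiner,adjective}; 5:fairnsai {verb}; 6:zeiflaun {adjective,adverb}; 7:fairnsai {verb}; 8:fairnsai {verb}; 9:bailtraa {determiner,adverb}; 10:kretfiash {determiner,adjective}.
One satisfying assignment: determiner verb preposition determiner verb adverb verb verb adverb adjective.
Verifying each rule — rule 1 holds; rule 2 holds; rule 3 holds; rule 4 holds.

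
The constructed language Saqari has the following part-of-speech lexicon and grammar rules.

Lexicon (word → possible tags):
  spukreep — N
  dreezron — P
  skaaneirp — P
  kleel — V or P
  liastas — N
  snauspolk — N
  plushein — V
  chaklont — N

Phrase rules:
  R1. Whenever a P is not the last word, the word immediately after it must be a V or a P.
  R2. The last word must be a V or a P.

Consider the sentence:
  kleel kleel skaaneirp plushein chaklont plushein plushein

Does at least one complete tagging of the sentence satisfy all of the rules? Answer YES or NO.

YES

Candidates per position — 1:kleel {V,P}; 2:kleel {V,P}; 3:skaaneirp {P}; 4:plushein {V}; 5:chaklont {N}; 6:plushein {V}; 7:plushein {V}.
One satisfying assignment: P V P V N V V.
Check: rule 1 satisfied; rule 2 satisfied.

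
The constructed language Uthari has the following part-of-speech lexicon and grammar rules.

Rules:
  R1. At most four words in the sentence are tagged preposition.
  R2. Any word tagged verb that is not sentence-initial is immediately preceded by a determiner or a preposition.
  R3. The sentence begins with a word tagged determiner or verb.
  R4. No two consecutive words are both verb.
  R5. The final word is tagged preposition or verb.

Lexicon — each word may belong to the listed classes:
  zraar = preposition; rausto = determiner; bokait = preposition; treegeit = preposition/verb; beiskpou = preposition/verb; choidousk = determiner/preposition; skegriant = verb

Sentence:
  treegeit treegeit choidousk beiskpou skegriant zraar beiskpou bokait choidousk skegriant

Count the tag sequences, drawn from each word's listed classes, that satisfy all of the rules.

1

Candidates per position — 1:treegeit {preposition,verb}; 2:treegeit {preposition,verb}; 3:choidousk {determiner,preposition}; 4:beiskpou {preposition,verb}; 5:skegriant {verb}; 6:zraar {preposition}; 7:beiskpou {preposition,verb}; 8:bokait {preposition}; 9:choidousk {determiner,preposition}; 10:skegriant {verb}.
There are 64 candidate sequences in total.
The sequences that satisfy every rule: verb preposition determiner preposition verb preposition verb preposition determiner verb.
Count = 1.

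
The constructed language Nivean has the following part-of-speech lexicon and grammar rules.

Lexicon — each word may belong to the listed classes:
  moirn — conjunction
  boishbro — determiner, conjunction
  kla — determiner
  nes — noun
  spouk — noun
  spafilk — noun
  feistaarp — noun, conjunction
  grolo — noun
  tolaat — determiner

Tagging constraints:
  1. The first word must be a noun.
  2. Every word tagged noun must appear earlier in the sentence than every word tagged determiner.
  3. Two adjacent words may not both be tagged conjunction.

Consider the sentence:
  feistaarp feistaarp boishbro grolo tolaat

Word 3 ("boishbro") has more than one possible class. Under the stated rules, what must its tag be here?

conjunction

Candidates per position — 1:feistaarp {noun,conjunction}; 2:feistaarp {noun,conjunction}; 3:boishbro {determiner,conjunction}; 4:grolo {noun}; 5:tolaat {determiner}.
At position 1, choosing conjunction makes rule 1 impossible to satisfy; hence noun.
At position 3, choosing determiner makes rule 2 impossible to satisfy; hence conjunction.
At position 2, choosing conjunction makes rule 3 impossible to satisfy; hence noun.
The only consistent sequence is: noun noun conjunction noun determiner.
Checking: rule 1 ok; rule 2 ok; rule 3 ok.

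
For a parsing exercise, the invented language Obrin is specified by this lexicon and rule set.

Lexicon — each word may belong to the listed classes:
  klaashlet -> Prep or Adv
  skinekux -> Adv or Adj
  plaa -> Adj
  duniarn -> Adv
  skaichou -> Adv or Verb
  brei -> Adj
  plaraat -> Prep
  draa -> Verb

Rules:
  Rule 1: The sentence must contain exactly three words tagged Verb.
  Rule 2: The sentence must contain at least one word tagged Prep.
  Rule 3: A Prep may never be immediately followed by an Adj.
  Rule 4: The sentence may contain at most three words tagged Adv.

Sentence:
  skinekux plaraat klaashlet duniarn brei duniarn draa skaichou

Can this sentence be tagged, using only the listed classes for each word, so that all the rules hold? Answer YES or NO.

Candidates per position — 1:skinekux {Adv,Adj}; 2:plaraat {Prep}; 3:klaashlet {Prep,Adv}; 4:duniarn {Adv}; 5:brei {Adj}; 6:duniarn {Adv}; 7:draa {Verb}; 8:skaichou {Adv,Verb}.
Rule 1 cannot be satisfied by any choice of tags from the lexicon.
So there is no consistent tagging.

NO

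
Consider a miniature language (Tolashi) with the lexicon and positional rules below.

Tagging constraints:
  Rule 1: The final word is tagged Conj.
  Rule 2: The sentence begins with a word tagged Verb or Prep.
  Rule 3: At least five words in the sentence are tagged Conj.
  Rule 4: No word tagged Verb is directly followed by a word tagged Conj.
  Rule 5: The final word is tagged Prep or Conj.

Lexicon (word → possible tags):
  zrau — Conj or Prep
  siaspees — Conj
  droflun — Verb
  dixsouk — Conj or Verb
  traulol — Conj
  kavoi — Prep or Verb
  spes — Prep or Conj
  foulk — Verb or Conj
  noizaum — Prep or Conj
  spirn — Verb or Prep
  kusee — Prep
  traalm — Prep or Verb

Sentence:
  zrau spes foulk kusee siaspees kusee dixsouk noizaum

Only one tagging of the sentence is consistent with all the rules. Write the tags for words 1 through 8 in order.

Prep Conj Conj Prep Conj Prep Conj Conj

Candidates per position — 1:zrau {Conj,Prep}; 2:spes {Prep,Conj}; 3:foulk {Verb,Conj}; 4:kusee {Prep}; 5:siaspees {Conj}; 6:kusee {Prep}; 7:dixsouk {Conj,Verb}; 8:noizaum {Prep,Conj}.
Word 1 cannot be Conj — rule 2 would then fail for every completion. It is Prep.
Word 2 cannot be Prep — rule 3 would then fail for every completion. It is Conj.
Word 3 cannot be Verb — rule 3 would then fail for every completion. It is Conj.
Word 7 cannot be Verb — rule 3 would then fail for every completion. It is Conj.
Word 8 cannot be Prep — rule 1 would then fail for every completion. It is Conj.
The unique satisfying tagging is: Prep Conj Conj Prep Conj Prep Conj Conj.
Verifying each rule — rule 1 ✓; rule 2 ✓; rule 3 ✓; rule 4 ✓; rule 5 ✓.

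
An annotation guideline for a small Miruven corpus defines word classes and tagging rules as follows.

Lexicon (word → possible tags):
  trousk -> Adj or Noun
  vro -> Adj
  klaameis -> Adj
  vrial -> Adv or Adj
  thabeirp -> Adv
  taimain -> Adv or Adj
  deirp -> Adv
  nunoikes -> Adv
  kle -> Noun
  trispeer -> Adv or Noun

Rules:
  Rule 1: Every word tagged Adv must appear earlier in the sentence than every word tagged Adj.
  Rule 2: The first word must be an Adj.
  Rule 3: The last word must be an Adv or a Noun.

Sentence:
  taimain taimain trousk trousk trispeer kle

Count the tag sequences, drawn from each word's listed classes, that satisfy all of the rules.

4

Candidates per position — 1:taimain {Adv,Adj}; 2:taimain {Adv,Adj}; 3:trousk {Adj,Noun}; 4:trousk {Adj,Noun}; 5:trispeer {Adv,Noun}; 6:kle {Noun}.
There are 32 candidate sequences in total.
The sequences that satisfy every rule: Adj Adj Adj Adj Noun Noun; Adj Adj Adj Noun Noun Noun; Adj Adj Noun Adj Noun Noun; Adj Adj Noun Noun Noun Noun.
Count = 4.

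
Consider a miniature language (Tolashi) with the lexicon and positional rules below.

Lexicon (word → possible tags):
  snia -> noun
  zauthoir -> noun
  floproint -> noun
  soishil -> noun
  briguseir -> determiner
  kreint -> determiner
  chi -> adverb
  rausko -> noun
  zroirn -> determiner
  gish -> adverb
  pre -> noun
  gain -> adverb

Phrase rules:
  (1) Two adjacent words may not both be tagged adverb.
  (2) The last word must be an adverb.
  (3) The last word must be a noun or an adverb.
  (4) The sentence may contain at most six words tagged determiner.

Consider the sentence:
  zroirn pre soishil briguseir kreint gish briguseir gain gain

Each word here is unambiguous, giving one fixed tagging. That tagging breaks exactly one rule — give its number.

1

Fixed tagging: determiner noun noun determiner determiner adverb determiner adverb adverb.
Rule check: R1 violated, R2 holds, R3 holds, R4 holds.
Only rule 1 fails.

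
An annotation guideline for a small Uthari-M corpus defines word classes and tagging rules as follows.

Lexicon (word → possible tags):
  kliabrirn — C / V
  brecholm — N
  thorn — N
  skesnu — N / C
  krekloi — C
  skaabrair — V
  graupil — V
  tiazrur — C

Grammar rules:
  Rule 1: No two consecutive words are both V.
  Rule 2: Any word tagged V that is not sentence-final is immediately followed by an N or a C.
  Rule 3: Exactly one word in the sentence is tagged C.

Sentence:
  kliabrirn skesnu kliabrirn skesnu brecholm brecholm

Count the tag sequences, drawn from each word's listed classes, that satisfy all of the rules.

4

Candidates per position — 1:kliabrirn {C,V}; 2:skesnu {N,C}; 3:kliabrirn {C,V}; 4:skesnu {N,C}; 5:brecholm {N}; 6:brecholm {N}.
There are 16 candidate sequences in total.
The sequences that satisfy every rule: C N V N N N; V N C N N N; V N V C N N; V C V N N N.
Count = 4.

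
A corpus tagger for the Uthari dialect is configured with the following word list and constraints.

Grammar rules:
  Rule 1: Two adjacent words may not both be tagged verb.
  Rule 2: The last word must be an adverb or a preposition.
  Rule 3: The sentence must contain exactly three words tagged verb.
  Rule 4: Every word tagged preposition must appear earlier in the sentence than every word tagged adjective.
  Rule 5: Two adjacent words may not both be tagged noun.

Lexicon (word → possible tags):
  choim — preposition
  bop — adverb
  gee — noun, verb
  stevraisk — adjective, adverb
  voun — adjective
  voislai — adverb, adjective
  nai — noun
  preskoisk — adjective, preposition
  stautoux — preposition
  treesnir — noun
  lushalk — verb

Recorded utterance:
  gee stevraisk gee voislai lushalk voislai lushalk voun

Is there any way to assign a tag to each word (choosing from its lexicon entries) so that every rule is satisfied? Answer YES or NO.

NO

Candidates per position — 1:gee {noun,verb}; 2:stevraisk {adjective,adverb}; 3:gee {noun,verb}; 4:voislai {adverb,adjective}; 5:lushalk {verb}; 6:voislai {adverb,adjective}; 7:lushalk {verb}; 8:voun {adjective}.
Rule 2 cannot be satisfied by any choice of tags from the lexicon.
So there is no consistent tagging.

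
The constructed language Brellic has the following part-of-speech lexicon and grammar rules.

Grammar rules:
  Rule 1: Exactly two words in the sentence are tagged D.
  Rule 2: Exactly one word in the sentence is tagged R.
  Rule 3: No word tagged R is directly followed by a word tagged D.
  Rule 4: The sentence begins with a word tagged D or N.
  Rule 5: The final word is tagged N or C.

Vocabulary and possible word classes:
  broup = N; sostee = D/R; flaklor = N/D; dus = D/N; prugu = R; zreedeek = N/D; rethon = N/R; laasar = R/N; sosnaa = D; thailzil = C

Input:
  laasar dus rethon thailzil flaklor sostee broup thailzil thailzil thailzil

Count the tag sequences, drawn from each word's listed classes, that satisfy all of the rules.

Candidates per position — 1:laasar {R,N}; 2:dus {D,N}; 3:rethon {N,R}; 4:thailzil {C}; 5:flaklor {N,D}; 6:sostee {D,R}; 7:broup {N}; 8:thailzil {C}; 9:thailzil {C}; 10:thailzil {C}.
There are 32 candidate sequences in total.
The sequences that satisfy every rule: N D N C D R N C C C; N D R C N D N C C C; N N R C D D N C C C.
Count = 3.

3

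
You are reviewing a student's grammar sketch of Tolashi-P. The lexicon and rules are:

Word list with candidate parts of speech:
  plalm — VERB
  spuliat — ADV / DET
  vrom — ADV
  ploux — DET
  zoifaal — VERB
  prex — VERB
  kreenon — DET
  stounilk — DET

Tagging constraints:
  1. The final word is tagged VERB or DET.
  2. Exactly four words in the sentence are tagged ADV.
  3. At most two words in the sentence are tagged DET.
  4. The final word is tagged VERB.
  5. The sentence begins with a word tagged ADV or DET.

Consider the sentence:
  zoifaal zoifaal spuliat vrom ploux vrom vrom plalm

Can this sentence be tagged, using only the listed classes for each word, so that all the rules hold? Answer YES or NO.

Candidates per position — 1:zoifaal {VERB}; 2:zoifaal {VERB}; 3:spuliat {ADV,DET}; 4:vrom {ADV}; 5:ploux {DET}; 6:vrom {ADV}; 7:vrom {ADV}; 8:plalm {VERB}.
Rule 5 cannot be satisfied by any choice of tags from the lexicon.
So there is no consistent tagging.

NO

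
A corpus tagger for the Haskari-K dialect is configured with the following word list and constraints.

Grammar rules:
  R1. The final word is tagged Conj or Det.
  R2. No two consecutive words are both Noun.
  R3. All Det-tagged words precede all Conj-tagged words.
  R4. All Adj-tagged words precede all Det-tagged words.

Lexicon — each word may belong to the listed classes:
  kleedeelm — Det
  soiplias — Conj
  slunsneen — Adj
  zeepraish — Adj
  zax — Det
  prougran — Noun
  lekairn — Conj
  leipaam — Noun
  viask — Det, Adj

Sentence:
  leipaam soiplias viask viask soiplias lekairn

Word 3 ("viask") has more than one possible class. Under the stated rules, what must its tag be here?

Candidates per position — 1:leipaam {Noun}; 2:soiplias {Conj}; 3:viask {Det,Adj}; 4:viask {Det,Adj}; 5:soiplias {Conj}; 6:lekairn {Conj}.
Position 3: tagging it Det would leave rule 3 unsatisfiable, so it must be Adj.
Position 4: tagging it Det would leave rule 3 unsatisfiable, so it must be Adj.
The only consistent sequence is: Noun Conj Adj Adj Conj Conj.
Verifying each rule — rule 1 satisfied; rule 2 satisfied; rule 3 satisfied; rule 4 satisfied.

Adj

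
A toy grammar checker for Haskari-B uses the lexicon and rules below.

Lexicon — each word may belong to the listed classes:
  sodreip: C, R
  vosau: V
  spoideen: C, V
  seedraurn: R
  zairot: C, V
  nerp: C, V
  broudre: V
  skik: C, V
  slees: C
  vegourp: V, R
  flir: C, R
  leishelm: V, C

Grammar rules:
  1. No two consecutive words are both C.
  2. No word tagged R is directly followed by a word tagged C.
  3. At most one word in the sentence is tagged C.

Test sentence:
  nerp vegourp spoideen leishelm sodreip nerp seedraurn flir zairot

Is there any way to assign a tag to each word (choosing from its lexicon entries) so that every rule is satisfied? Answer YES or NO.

YES

Candidates per position — 1:nerp {C,V}; 2:vegourp {V,R}; 3:spoideen {C,V}; 4:leishelm {V,C}; 5:sodreip {C,R}; 6:nerp {C,V}; 7:seedraurn {R}; 8:flir {C,R}; 9:zairot {C,V}.
One satisfying assignment: V V C V R V R R V.
Check: rule 1 holds; rule 2 holds; rule 3 holds.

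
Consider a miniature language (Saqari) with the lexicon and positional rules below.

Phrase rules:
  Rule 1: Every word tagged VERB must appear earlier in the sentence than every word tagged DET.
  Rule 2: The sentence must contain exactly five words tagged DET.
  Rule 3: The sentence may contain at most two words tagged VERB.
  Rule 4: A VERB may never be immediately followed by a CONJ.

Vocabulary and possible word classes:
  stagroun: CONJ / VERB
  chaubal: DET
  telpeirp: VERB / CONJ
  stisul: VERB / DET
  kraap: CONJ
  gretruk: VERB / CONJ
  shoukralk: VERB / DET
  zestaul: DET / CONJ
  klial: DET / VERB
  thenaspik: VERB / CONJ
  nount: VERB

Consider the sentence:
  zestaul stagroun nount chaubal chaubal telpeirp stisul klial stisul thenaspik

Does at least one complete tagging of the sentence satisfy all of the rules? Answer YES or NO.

Candidates per position — 1:zestaul {DET,CONJ}; 2:stagroun {CONJ,VERB}; 3:nount {VERB}; 4:chaubal {DET}; 5:chaubal {DET}; 6:telpeirp {VERB,CONJ}; 7:stisul {VERB,DET}; 8:klial {DET,VERB}; 9:stisul {VERB,DET}; 10:thenaspik {VERB,CONJ}.
One satisfying assignment: CONJ VERB VERB DET DET CONJ DET DET DET CONJ.
Checking: rule 1 ok; rule 2 ok; rule 3 ok; rule 4 ok.

YES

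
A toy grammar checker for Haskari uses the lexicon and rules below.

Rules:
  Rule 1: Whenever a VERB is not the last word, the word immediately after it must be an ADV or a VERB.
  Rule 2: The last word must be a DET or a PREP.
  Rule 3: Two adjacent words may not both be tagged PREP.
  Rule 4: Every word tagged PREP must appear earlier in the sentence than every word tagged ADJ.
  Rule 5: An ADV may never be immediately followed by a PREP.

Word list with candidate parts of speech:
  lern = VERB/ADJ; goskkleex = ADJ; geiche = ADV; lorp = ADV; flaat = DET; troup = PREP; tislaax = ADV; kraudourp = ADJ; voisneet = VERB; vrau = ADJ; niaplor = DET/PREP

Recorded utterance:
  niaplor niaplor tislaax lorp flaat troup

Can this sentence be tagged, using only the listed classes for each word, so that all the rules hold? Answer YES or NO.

YES

Candidates per position — 1:niaplor {DET,PREP}; 2:niaplor {DET,PREP}; 3:tislaax {ADV}; 4:lorp {ADV}; 5:flaat {DET}; 6:troup {PREP}.
One satisfying assignment: PREP DET ADV ADV DET PREP.
Rule-by-rule: rule 1 ✓; rule 2 ✓; rule 3 ✓; rule 4 ✓; rule 5 ✓.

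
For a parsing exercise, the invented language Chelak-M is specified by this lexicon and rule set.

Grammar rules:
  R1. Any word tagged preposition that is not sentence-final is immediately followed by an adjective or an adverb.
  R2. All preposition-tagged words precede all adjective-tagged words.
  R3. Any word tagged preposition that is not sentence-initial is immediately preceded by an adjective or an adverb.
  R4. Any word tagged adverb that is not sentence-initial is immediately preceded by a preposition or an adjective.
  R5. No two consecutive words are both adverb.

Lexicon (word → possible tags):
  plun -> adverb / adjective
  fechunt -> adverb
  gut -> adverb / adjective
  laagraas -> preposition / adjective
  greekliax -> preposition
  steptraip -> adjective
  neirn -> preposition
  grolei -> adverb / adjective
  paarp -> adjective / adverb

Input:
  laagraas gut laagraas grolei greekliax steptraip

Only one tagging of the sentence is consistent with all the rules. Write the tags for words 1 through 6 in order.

preposition adverb preposition adverb preposition adjective

Candidates per position — 1:laagraas {preposition,adjective}; 2:gut {adverb,adjective}; 3:laagraas {preposition,adjective}; 4:grolei {adverb,adjective}; 5:greekliax {preposition}; 6:steptraip {adjective}.
Word 1 cannot be adjective — rule 2 would then fail for every completion. It is preposition.
Word 2 cannot be adjective — rule 2 would then fail for every completion. It is adverb.
Word 3 cannot be adjective — rule 2 would then fail for every completion. It is preposition.
Word 4 cannot be adjective — rule 2 would then fail for every completion. It is adverb.
The only consistent sequence is: preposition adverb preposition adverb preposition adjective.
Checking: rule 1 holds; rule 2 holds; rule 3 holds; rule 4 holds; rule 5 holds.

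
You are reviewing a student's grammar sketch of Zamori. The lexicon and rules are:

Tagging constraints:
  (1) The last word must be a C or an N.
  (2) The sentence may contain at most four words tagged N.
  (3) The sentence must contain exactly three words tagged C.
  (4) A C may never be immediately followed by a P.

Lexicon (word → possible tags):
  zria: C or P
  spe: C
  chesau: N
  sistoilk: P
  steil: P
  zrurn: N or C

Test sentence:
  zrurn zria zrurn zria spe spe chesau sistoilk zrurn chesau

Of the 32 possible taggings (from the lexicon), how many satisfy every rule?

Candidates per position — 1:zrurn {N,C}; 2:zria {C,P}; 3:zrurn {N,C}; 4:zria {C,P}; 5:spe {C}; 6:spe {C}; 7:chesau {N}; 8:sistoilk {P}; 9:zrurn {N,C}; 10:chesau {N}.
There are 32 candidate sequences in total.
The sequences that satisfy every rule: N P N P C C N P C N.
Count = 1.

1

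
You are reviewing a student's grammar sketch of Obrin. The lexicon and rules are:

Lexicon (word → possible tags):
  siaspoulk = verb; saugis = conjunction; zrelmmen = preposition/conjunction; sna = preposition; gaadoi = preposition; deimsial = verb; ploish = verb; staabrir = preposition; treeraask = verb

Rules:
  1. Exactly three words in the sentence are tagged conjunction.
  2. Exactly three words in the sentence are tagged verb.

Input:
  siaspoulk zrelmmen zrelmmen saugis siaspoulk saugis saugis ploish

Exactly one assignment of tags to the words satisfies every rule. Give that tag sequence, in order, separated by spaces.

verb preposition preposition conjunction verb conjunction conjunction verb

Candidates per position — 1:siaspoulk {verb}; 2:zrelmmen {preposition,conjunction}; 3:zrelmmen {preposition,conjunction}; 4:saugis {conjunction}; 5:siaspoulk {verb}; 6:saugis {conjunction}; 7:saugis {conjunction}; 8:ploish {verb}.
Position 2: conjunction is ruled out by rule 1; that leaves preposition.
Position 3: conjunction is ruled out by rule 1; that leaves preposition.
So the tagging must be: verb preposition preposition conjunction verb conjunction conjunction verb.
Rule-by-rule: rule 1 satisfied; rule 2 satisfied.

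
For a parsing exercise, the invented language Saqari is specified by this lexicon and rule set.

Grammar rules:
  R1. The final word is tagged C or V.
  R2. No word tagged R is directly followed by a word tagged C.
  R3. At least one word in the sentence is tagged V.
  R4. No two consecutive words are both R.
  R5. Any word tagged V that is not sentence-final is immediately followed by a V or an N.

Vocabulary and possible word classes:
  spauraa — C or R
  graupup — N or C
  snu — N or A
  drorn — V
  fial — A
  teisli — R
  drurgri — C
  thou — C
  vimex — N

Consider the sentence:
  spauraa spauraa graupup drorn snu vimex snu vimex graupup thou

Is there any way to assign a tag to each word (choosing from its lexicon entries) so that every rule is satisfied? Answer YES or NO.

Candidates per position — 1:spauraa {C,R}; 2:spauraa {C,R}; 3:graupup {N,C}; 4:drorn {V}; 5:snu {N,A}; 6:vimex {N}; 7:snu {N,A}; 8:vimex {N}; 9:graupup {N,C}; 10:thou {C}.
One satisfying assignment: C C N V N N N N N C.
Check: rule 1 ✓; rule 2 ✓; rule 3 ✓; rule 4 ✓; rule 5 ✓.

YES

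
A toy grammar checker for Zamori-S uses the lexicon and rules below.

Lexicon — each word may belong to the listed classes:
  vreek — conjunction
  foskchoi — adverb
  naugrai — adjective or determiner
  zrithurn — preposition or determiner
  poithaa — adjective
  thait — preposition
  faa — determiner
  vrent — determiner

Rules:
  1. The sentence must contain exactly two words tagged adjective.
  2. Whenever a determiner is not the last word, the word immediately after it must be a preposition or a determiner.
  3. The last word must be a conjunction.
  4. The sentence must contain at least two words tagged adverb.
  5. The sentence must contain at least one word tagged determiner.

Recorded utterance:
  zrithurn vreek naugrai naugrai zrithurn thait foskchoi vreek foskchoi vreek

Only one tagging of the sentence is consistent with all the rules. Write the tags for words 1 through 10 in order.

Candidates per position — 1:zrithurn {preposition,determiner}; 2:vreek {conjunction}; 3:naugrai {adjective,determiner}; 4:naugrai {adjective,determiner}; 5:zrithurn {preposition,determiner}; 6:thait {preposition}; 7:foskchoi {adverb}; 8:vreek {conjunction}; 9:foskchoi {adverb}; 10:vreek {conjunction}.
If word 1 were determiner, no tagging could satisfy rule 2; so word 1 is preposition.
If word 3 were determiner, no tagging could satisfy rule 1; so word 3 is adjective.
If word 4 were determiner, no tagging could satisfy rule 1; so word 4 is adjective.
If word 5 were preposition, no tagging could satisfy rule 5; so word 5 is determiner.
The only consistent sequence is: preposition conjunction adjective adjective determiner preposition adverb conjunction adverb conjunction.
Check: rule 1 holds; rule 2 holds; rule 3 holds; rule 4 holds; rule 5 holds.

preposition conjunction adjective adjective determiner preposition adverb conjunction adverb conjunction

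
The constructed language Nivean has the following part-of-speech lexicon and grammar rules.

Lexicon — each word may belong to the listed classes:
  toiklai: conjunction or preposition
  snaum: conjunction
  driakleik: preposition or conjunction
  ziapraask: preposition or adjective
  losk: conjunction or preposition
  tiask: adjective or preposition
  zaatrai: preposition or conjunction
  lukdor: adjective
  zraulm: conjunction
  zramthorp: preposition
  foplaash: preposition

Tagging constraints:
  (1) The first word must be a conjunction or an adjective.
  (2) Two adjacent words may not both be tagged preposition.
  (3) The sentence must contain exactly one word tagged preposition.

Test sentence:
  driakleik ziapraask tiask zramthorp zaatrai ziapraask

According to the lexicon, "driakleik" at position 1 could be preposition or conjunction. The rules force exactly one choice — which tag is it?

Candidates per position — 1:driakleik {preposition,conjunction}; 2:ziapraask {preposition,adjective}; 3:tiask {adjective,preposition}; 4:zramthorp {preposition}; 5:zaatrai {preposition,conjunction}; 6:ziapraask {preposition,adjective}.
Word 1 cannot be preposition — rule 1 would then fail for every completion. It is conjunction.
Word 2 cannot be preposition — rule 3 would then fail for every completion. It is adjective.
Word 3 cannot be preposition — rule 2 would then fail for every completion. It is adjective.
Word 5 cannot be preposition — rule 2 would then fail for every completion. It is conjunction.
Word 6 cannot be preposition — rule 3 would then fail for every completion. It is adjective.
The unique satisfying tagging is: conjunction adjective adjective preposition conjunction adjective.
Rule-by-rule: rule 1 ✓; rule 2 ✓; rule 3 ✓.

conjunction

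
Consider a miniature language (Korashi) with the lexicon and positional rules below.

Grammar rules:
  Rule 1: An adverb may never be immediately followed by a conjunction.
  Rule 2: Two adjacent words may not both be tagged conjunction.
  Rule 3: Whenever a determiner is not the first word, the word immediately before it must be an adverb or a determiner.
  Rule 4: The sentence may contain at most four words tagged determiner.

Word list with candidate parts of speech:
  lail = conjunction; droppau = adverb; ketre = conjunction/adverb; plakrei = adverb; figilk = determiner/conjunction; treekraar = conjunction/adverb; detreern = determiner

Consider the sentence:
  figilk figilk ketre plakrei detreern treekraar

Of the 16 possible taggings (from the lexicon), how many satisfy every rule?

6

Candidates per position — 1:figilk {determiner,conjunction}; 2:figilk {determiner,conjunction}; 3:ketre {conjunction,adverb}; 4:plakrei {adverb}; 5:detreern {determiner}; 6:treekraar {conjunction,adverb}.
There are 16 candidate sequences in total.
Checking each against the rules leaves 6 sequences.
Count = 6.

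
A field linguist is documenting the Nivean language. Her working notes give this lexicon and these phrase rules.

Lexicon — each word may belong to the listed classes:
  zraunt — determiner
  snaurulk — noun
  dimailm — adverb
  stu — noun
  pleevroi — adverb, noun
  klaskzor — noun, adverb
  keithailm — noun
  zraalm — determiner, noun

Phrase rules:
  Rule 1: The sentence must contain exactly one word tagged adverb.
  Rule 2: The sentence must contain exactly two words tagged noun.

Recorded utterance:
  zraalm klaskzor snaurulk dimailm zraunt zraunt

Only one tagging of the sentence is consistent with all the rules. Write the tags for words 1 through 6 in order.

determiner noun noun adverb determiner determiner

Candidates per position — 1:zraalm {determiner,noun}; 2:klaskzor {noun,adverb}; 3:snaurulk {noun}; 4:dimailm {adverb}; 5:zraunt {determiner}; 6:zraunt {determiner}.
Position 2: tagging it adverb would leave rule 1 unsatisfiable, so it must be noun.
Position 1: tagging it noun would leave rule 2 unsatisfiable, so it must be determiner.
So the tagging must be: determiner noun noun adverb determiner determiner.
Verifying each rule — rule 1 ✓; rule 2 ✓.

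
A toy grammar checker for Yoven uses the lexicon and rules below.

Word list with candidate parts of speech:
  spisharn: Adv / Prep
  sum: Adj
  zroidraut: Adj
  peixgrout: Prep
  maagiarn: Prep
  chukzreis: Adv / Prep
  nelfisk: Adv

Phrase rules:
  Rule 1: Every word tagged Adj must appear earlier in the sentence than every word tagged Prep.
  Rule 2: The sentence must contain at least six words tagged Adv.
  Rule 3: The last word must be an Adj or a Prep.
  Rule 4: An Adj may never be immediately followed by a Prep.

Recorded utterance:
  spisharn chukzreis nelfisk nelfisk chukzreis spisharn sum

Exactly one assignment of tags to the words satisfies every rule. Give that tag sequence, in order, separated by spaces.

Candidates per position — 1:spisharn {Adv,Prep}; 2:chukzreis {Adv,Prep}; 3:nelfisk {Adv}; 4:nelfisk {Adv}; 5:chukzreis {Adv,Prep}; 6:spisharn {Adv,Prep}; 7:sum {Adj}.
Position 1: tagging it Prep would leave rule 1 unsatisfiable, so it must be Adv.
Position 2: tagging it Prep would leave rule 1 unsatisfiable, so it must be Adv.
Position 5: tagging it Prep would leave rule 1 unsatisfiable, so it must be Adv.
Position 6: tagging it Prep would leave rule 1 unsatisfiable, so it must be Adv.
So the tagging must be: Adv Adv Adv Adv Adv Adv Adj.
Check: rule 1 holds; rule 2 holds; rule 3 holds; rule 4 holds.

Adv Adv Adv Adv Adv Adv Adj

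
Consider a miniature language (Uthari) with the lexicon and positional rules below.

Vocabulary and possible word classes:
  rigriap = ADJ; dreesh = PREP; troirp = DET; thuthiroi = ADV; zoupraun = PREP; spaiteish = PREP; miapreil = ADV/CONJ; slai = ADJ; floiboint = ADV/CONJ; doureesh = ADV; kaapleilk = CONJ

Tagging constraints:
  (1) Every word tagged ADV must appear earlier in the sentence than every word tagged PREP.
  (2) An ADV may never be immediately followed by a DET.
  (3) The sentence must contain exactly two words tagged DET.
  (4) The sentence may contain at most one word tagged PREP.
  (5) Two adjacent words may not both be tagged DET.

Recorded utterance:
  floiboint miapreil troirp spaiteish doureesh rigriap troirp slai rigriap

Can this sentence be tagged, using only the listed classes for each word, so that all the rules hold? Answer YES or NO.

NO

Candidates per position — 1:floiboint {ADV,CONJ}; 2:miapreil {ADV,CONJ}; 3:troirp {DET}; 4:spaiteish {PREP}; 5:doureesh {ADV}; 6:rigriap {ADJ}; 7:troirp {DET}; 8:slai {ADJ}; 9:rigriap {ADJ}.
Rule 1 cannot be satisfied by any choice of tags from the lexicon.
So there is no consistent tagging.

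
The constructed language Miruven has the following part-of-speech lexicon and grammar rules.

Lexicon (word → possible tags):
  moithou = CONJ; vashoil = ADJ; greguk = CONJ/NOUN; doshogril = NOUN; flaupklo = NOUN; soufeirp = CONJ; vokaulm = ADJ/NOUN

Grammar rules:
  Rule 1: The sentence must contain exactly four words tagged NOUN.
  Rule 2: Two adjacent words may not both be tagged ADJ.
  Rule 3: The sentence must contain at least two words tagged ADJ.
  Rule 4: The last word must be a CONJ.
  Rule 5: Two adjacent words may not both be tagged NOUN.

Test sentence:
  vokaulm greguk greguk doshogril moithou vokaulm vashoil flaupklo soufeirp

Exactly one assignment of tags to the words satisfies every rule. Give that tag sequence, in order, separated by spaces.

ADJ NOUN CONJ NOUN CONJ NOUN ADJ NOUN CONJ

Candidates per position — 1:vokaulm {ADJ,NOUN}; 2:greguk {CONJ,NOUN}; 3:greguk {CONJ,NOUN}; 4:doshogril {NOUN}; 5:moithou {CONJ}; 6:vokaulm {ADJ,NOUN}; 7:vashoil {ADJ}; 8:flaupklo {NOUN}; 9:soufeirp {CONJ}.
If word 3 were NOUN, no tagging could satisfy rule 5; so word 3 is CONJ.
If word 6 were ADJ, no tagging could satisfy rule 2; so word 6 is NOUN.
If word 1 were NOUN, no tagging could satisfy rule 3; so word 1 is ADJ.
If word 2 were CONJ, no tagging could satisfy rule 1; so word 2 is NOUN.
That leaves exactly one tagging: ADJ NOUN CONJ NOUN CONJ NOUN ADJ NOUN CONJ.
Checking: rule 1 ok; rule 2 ok; rule 3 ok; rule 4 ok; rule 5 ok.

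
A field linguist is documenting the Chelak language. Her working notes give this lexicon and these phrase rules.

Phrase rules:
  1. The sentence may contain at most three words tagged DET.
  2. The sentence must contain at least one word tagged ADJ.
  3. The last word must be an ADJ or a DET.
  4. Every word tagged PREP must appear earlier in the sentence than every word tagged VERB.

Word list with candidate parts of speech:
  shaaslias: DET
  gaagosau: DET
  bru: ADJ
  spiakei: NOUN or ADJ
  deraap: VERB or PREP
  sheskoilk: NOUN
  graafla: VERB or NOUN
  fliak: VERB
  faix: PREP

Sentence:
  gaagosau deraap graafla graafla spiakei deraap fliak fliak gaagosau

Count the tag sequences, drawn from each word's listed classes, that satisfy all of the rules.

9

Candidates per position — 1:gaagosau {DET}; 2:deraap {VERB,PREP}; 3:graafla {VERB,NOUN}; 4:graafla {VERB,NOUN}; 5:spiakei {NOUN,ADJ}; 6:deraap {VERB,PREP}; 7:fliak {VERB}; 8:fliak {VERB}; 9:gaagosau {DET}.
There are 32 candidate sequences in total.
Checking each against the rules leaves 9 sequences.
Count = 9.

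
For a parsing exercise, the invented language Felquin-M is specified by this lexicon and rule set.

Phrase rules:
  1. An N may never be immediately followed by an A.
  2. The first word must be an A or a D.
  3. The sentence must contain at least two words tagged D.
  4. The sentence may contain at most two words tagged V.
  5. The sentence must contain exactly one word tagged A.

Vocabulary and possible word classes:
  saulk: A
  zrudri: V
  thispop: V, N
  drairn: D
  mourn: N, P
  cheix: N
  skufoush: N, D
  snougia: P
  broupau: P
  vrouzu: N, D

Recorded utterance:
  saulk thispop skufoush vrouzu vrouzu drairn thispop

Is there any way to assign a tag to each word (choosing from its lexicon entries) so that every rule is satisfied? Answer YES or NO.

YES

Candidates per position — 1:saulk {A}; 2:thispop {V,N}; 3:skufoush {N,D}; 4:vrouzu {N,D}; 5:vrouzu {N,D}; 6:drairn {D}; 7:thispop {V,N}.
One satisfying assignment: A V D D N D V.
Checking: rule 1 holds; rule 2 holds; rule 3 holds; rule 4 holds; rule 5 holds.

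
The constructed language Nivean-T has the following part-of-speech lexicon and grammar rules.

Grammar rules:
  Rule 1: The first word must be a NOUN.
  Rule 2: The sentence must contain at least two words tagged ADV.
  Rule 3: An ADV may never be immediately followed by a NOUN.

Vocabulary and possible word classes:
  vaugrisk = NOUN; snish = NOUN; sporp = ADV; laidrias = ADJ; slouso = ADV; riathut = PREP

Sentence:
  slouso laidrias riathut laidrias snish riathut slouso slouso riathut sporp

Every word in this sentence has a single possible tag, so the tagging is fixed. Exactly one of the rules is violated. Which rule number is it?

1

Fixed tagging: ADV ADJ PREP ADJ NOUN PREP ADV ADV PREP ADV.
Checking each rule: R1 ✗, R2 ✓, R3 ✓.
Only rule 1 fails.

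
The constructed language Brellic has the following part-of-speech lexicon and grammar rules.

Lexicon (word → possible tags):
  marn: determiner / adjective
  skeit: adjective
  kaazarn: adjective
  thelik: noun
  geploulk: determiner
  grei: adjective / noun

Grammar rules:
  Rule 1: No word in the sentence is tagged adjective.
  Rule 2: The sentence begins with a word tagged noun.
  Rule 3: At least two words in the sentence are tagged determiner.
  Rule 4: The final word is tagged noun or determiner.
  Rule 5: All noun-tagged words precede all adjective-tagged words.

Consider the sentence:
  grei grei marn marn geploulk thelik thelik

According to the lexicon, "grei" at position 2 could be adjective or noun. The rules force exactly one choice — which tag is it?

noun

Candidates per position — 1:grei {adjective,noun}; 2:grei {adjective,noun}; 3:marn {determiner,adjective}; 4:marn {determiner,adjective}; 5:geploulk {determiner}; 6:thelik {noun}; 7:thelik {noun}.
Position 1: adjective is ruled out by rule 1; that leaves noun.
Position 2: adjective is ruled out by rule 1; that leaves noun.
Position 3: adjective is ruled out by rule 1; that leaves determiner.
Position 4: adjective is ruled out by rule 1; that leaves determiner.
That leaves exactly one tagging: noun noun determiner determiner determiner noun noun.
Checking: rule 1 holds; rule 2 holds; rule 3 holds; rule 4 holds; rule 5 holds.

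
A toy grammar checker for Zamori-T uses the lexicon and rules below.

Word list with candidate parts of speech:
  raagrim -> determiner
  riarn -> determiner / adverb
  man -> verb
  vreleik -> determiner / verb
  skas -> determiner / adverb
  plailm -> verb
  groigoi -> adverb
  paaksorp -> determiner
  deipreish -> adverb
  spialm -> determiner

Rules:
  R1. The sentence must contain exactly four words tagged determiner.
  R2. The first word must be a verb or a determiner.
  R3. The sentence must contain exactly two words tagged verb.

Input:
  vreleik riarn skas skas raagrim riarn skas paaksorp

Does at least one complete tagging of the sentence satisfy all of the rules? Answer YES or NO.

NO

Candidates per position — 1:vreleik {determiner,verb}; 2:riarn {determiner,adverb}; 3:skas {determiner,adverb}; 4:skas {determiner,adverb}; 5:raagrim {determiner}; 6:riarn {determiner,adverb}; 7:skas {determiner,adverb}; 8:paaksorp {determiner}.
Rule 3 cannot be satisfied by any choice of tags from the lexicon.
So there is no consistent tagging.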